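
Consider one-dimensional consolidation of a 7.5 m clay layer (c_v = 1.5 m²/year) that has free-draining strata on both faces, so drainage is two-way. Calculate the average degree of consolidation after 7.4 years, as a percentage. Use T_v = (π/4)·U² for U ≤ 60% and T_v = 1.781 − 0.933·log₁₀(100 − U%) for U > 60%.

U ≈ 88.4 %

Drainage path length: H_d = H/2 = 3.75 m (double drainage).
T_v = c_v·t/H_d² = 1.5×7.4/3.75² = 0.78933.
T_v = 0.78933 corresponds to the U > 60% branch:
U = 1 − 10^((1.781 − T_v)/0.933)/100 = 0.8844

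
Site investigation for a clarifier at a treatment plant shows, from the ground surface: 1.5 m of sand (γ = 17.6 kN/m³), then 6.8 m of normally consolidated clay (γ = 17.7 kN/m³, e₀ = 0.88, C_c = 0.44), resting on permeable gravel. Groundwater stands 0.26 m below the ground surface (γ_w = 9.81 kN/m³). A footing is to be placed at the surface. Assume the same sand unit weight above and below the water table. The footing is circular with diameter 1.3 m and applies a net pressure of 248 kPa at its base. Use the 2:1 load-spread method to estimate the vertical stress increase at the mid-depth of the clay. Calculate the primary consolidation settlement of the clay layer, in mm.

S_c ≈ 163 mm

Mid-depth of clay below the ground surface: z = 1.5 + 6.8/2 = 4.9 m.
Total vertical stress at mid-clay: σ_v = 17.6×1.5 + 17.7×3.4 = 86.58 kPa.
Pore pressure: u = 9.81×(4.9 − 0.26) = 45.518 kPa.
Initial effective stress: σ'_0 = σ_v − u = 86.58 − 45.518 = 41.062 kPa.
Stress increase at mid-clay by the 2:1 spreading method:
Δσ ≈ qD²/(D+z)² = 248×1.3²/(1.3+4.9)² = 10.903 kPa
Final effective stress: σ'_f = σ'_0 + Δσ = 41.062 + 10.903 = 51.965 kPa.
Normally consolidated clay, so the full stress increment lies on the virgin compression line:
S_c = C_c·H/(1+e₀)·log₁₀(σ'_f/σ'_0) = 0.44×6.8/(1+0.88)×log₁₀(51.965/41.062)
    = 1.5915 × 0.10227 = 0.1628 m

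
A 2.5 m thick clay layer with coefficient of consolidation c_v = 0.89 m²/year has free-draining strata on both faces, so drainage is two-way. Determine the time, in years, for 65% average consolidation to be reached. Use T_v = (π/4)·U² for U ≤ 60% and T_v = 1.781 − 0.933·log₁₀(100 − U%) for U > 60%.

Drainage path length: H_d = H/2 = 1.25 m (double drainage).
U > 60%: T_v = 1.781 − 0.933·log₁₀(100 − 65) = 0.34038.
t = T_v·H_d²/c_v = 0.34038×1.25²/0.89 = 0.5976 years.

t ≈ 0.598 years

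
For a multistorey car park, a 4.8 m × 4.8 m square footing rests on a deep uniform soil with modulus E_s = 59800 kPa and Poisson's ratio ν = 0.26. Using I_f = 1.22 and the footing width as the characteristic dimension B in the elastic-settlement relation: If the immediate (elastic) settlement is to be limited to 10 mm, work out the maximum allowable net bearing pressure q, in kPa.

q ≈ 110 kPa

S_e = q·B·(1−ν²)/E_s · I_f  ⇒  q = S_e·E_s / (B·(1−ν²)·I_f).
q = 0.01 × 59800 / (4.8 × 0.9324 × 1.22) = 109.5 kPa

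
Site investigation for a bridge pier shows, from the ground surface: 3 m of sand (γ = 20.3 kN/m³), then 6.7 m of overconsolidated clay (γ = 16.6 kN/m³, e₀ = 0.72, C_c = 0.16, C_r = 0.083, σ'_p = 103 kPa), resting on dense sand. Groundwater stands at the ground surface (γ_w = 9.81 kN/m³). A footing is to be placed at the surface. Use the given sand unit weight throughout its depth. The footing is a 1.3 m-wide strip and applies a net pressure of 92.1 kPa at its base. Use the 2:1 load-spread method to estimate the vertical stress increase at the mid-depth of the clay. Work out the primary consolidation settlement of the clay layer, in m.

Mid-depth of clay below the ground surface: z = 3 + 6.7/2 = 6.35 m.
Total vertical stress at mid-clay: σ_v = 20.3×3 + 16.6×3.35 = 116.51 kPa.
Pore pressure: u = 9.81×(6.35 − 0) = 62.294 kPa.
Initial effective stress: σ'_0 = σ_v − u = 116.51 − 62.294 = 54.216 kPa.
Stress increase at mid-clay by the 2:1 spreading method:
Δσ = qB/(B+z) = 92.1×1.3/(1.3+6.35) = 15.651 kPa
Final effective stress: σ'_f = 54.216 + 15.651 = 69.867 kPa.
σ'_f = 69.867 ≤ σ'_p = 103 kPa, so the clay remains overconsolidated and only the recompression index applies:
S_c = C_r·H/(1+e₀)·log₁₀(σ'_f/σ'_0) = 0.083×6.7/1.72×log₁₀(69.867/54.216)
    = 0.32331 × 0.11014 = 0.03561 m

S_c ≈ 0.0356 m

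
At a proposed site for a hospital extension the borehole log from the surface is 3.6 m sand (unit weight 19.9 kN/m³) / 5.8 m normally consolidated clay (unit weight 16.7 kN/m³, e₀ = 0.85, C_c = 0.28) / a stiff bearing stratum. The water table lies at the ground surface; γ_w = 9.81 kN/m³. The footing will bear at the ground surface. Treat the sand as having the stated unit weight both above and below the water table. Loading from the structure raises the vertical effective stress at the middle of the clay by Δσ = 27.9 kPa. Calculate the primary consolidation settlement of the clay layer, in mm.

Mid-depth of clay below the ground surface: z = 3.6 + 5.8/2 = 6.5 m.
Total vertical stress at mid-clay: σ_v = 19.9×3.6 + 16.7×2.9 = 120.07 kPa.
Pore pressure: u = 9.81×(6.5 − 0) = 63.765 kPa.
Initial effective stress: σ'_0 = σ_v − u = 120.07 − 63.765 = 56.305 kPa.
Final effective stress: σ'_f = σ'_0 + Δσ = 56.305 + 27.9 = 84.205 kPa.
Normally consolidated clay, so the full stress increment lies on the virgin compression line:
S_c = C_c·H/(1+e₀)·log₁₀(σ'_f/σ'_0) = 0.28×5.8/(1+0.85)×log₁₀(84.205/56.305)
    = 0.87784 × 0.17479 = 0.1534 m

S_c ≈ 153 mm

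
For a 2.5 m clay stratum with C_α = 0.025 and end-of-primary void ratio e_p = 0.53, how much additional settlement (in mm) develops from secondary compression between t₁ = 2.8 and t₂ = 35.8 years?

S_s ≈ 45.2 mm

Secondary compression: S_s = C_α·H/(1+e_p)·log₁₀(t₂/t₁)
S_s = 0.025×2.5/(1+0.53)×log₁₀(35.8/2.8)
    = 0.04085 × 1.107 = 0.04521 m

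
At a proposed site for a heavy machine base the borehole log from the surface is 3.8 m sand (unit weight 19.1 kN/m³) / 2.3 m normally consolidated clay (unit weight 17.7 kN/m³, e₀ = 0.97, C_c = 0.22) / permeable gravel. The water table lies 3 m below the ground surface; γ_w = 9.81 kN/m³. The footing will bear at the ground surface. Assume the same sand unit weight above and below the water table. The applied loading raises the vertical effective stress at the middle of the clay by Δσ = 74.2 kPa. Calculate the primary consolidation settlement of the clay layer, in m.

Mid-depth of clay below the ground surface: z = 3.8 + 2.3/2 = 4.95 m.
Total vertical stress at mid-clay: σ_v = 19.1×3.8 + 17.7×1.15 = 92.935 kPa.
Pore pressure: u = 9.81×(4.95 − 3) = 19.13 kPa.
Initial effective stress: σ'_0 = σ_v − u = 92.935 − 19.13 = 73.805 kPa.
Final effective stress: σ'_f = σ'_0 + Δσ = 73.805 + 74.2 = 148 kPa.
Normally consolidated clay, so the full stress increment lies on the virgin compression line:
S_c = C_c·H/(1+e₀)·log₁₀(σ'_f/σ'_0) = 0.22×2.3/(1+0.97)×log₁₀(148/73.805)
    = 0.25685 × 0.30218 = 0.07761 m

S_c ≈ 0.0776 m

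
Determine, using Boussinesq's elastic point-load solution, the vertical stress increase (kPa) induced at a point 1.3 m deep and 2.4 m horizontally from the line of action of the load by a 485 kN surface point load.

Δσ_z ≈ 3.36 kPa

Boussinesq vertical stress below a point load on an elastic half-space:
Δσ_z = 3P/(2πz²) · [1 + (r/z)²]^(−5/2)
r/z = 2.4/1.3 = 1.8462; [1+(r/z)²]^(−5/2) = 0.024509.
Δσ_z = 3×485/(2π×1.3²) × 0.024509 = 137.02 × 0.024509 = 3.358 kPa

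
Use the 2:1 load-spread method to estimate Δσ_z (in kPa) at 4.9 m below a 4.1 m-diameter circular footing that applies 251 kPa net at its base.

By the 2:1 method the load spreads at 1 horizontal : 2 vertical, so at depth z the loaded area has grown by z in each plan dimension:
Δσ ≈ qD²/(D+z)² = 251×4.1²/(4.1+4.9)² = 52.09 kPa

Δσ_z ≈ 52.1 kPa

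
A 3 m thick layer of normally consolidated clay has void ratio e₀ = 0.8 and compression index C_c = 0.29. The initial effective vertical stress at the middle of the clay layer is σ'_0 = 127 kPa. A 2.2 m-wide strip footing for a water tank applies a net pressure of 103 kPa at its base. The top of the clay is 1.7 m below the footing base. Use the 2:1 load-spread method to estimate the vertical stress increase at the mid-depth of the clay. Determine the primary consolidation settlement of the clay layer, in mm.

S_c ≈ 59.9 mm

Mid-depth of clay below the footing base: z = 1.7 + 3/2 = 3.2 m.
Stress increase at mid-clay by the 2:1 spreading method:
Δσ = qB/(B+z) = 103×2.2/(2.2+3.2) = 41.963 kPa
Final effective stress: σ'_f = σ'_0 + Δσ = 127 + 41.963 = 168.96 kPa.
Normally consolidated clay, so the full stress increment lies on the virgin compression line:
S_c = C_c·H/(1+e₀)·log₁₀(σ'_f/σ'_0) = 0.29×3/(1+0.8)×log₁₀(168.96/127)
    = 0.48333 × 0.12398 = 0.05992 m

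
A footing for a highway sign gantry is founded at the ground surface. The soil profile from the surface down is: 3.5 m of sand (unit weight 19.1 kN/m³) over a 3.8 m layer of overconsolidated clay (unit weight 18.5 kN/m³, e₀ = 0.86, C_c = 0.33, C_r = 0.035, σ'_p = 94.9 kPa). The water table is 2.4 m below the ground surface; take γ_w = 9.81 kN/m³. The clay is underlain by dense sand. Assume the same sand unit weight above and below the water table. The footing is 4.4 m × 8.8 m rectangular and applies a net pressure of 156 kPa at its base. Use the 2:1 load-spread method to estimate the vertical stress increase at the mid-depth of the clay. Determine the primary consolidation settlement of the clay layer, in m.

S_c ≈ 0.0671 m

Mid-depth of clay below the ground surface: z = 3.5 + 3.8/2 = 5.4 m.
Total vertical stress at mid-clay: σ_v = 19.1×3.5 + 18.5×1.9 = 102 kPa.
Pore pressure: u = 9.81×(5.4 − 2.4) = 29.43 kPa.
Initial effective stress: σ'_0 = σ_v − u = 102 − 29.43 = 72.57 kPa.
Stress increase at mid-clay by the 2:1 spreading method:
Δσ = qBL/((B+z)(L+z)) = 156×4.4×8.8/((4.4+5.4)(8.8+5.4)) = 43.406 kPa
Final effective stress: σ'_f = 72.57 + 43.406 = 115.98 kPa.
σ'_f = 115.98 > σ'_p = 94.9 kPa, so the stress path crosses the preconsolidation pressure — recompression up to σ'_p, then virgin compression beyond:
S_c = H/(1+e₀)·[C_r·log₁₀(σ'_p/σ'_0) + C_c·log₁₀(σ'_f/σ'_p)]
    = 3.8/1.86 × [0.035×log₁₀(94.9/72.57) + 0.33×log₁₀(115.98/94.9)]
    = 2.043 × [0.0040778 + 0.028749] = 0.06707 m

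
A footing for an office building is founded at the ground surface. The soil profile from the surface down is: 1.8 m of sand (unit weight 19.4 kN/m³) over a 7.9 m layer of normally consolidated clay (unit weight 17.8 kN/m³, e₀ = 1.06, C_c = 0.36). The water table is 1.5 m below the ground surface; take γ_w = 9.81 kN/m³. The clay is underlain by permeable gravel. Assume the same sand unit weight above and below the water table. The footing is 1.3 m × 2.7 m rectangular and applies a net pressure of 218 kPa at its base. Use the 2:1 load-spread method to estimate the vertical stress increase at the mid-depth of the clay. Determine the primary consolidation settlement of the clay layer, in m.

S_c ≈ 0.11 m

Mid-depth of clay below the ground surface: z = 1.8 + 7.9/2 = 5.75 m.
Total vertical stress at mid-clay: σ_v = 19.4×1.8 + 17.8×3.95 = 105.23 kPa.
Pore pressure: u = 9.81×(5.75 − 1.5) = 41.693 kPa.
Initial effective stress: σ'_0 = σ_v − u = 105.23 − 41.693 = 63.537 kPa.
Stress increase at mid-clay by the 2:1 spreading method:
Δσ = qBL/((B+z)(L+z)) = 218×1.3×2.7/((1.3+5.75)(2.7+5.75)) = 12.845 kPa
Final effective stress: σ'_f = σ'_0 + Δσ = 63.537 + 12.845 = 76.382 kPa.
Normally consolidated clay, so the full stress increment lies on the virgin compression line:
S_c = C_c·H/(1+e₀)·log₁₀(σ'_f/σ'_0) = 0.36×7.9/(1+1.06)×log₁₀(76.382/63.537)
    = 1.3806 × 0.079964 = 0.1104 m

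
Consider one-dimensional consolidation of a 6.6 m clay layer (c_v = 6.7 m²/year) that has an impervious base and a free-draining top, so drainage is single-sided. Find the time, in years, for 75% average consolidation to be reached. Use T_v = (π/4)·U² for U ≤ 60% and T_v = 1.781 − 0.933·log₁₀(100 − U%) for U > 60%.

Drainage path length: H_d = H = 6.6 m (single drainage).
U > 60%: T_v = 1.781 − 0.933·log₁₀(100 − 75) = 0.47672.
t = T_v·H_d²/c_v = 0.47672×6.6²/6.7 = 3.099 years.

t ≈ 3.1 years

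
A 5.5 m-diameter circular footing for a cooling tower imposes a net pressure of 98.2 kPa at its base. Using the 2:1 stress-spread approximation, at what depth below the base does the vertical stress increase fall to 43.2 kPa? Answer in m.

2:1 spreading — at depth z the loaded area has grown by z in each plan dimension:
qD²/(D+z)² = Δσ_z ⇒ z = D(√(q/Δσ_z) − 1) = 5.5×(√(98.2/43.2) − 1) = 2.792 m

z ≈ 2.79 m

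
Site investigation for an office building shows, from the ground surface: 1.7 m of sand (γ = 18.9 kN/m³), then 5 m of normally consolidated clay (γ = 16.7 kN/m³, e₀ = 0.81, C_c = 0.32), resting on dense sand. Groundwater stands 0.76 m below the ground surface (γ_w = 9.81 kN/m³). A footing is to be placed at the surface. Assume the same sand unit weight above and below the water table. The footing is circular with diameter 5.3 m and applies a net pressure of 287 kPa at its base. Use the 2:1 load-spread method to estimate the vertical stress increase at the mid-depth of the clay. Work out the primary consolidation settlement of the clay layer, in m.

Mid-depth of clay below the ground surface: z = 1.7 + 5/2 = 4.2 m.
Total vertical stress at mid-clay: σ_v = 18.9×1.7 + 16.7×2.5 = 73.88 kPa.
Pore pressure: u = 9.81×(4.2 − 0.76) = 33.746 kPa.
Initial effective stress: σ'_0 = σ_v − u = 73.88 − 33.746 = 40.134 kPa.
Stress increase at mid-clay by the 2:1 spreading method:
Δσ ≈ qD²/(D+z)² = 287×5.3²/(5.3+4.2)² = 89.328 kPa
Final effective stress: σ'_f = σ'_0 + Δσ = 40.134 + 89.328 = 129.46 kPa.
Normally consolidated clay, so the full stress increment lies on the virgin compression line:
S_c = C_c·H/(1+e₀)·log₁₀(σ'_f/σ'_0) = 0.32×5/(1+0.81)×log₁₀(129.46/40.134)
    = 0.88398 × 0.50862 = 0.4496 m

S_c ≈ 0.45 m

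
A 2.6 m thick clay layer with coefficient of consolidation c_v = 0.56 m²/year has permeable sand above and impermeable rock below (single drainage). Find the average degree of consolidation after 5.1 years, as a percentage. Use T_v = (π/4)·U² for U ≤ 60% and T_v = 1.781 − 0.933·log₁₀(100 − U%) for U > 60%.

U ≈ 71.4 %

Drainage path length: H_d = H = 2.6 m (single drainage).
T_v = c_v·t/H_d² = 0.56×5.1/2.6² = 0.42249.
T_v = 0.42249 corresponds to the U > 60% branch:
U = 1 − 10^((1.781 − T_v)/0.933)/100 = 0.7142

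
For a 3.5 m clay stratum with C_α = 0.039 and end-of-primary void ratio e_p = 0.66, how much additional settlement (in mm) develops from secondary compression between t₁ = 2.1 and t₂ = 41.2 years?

Secondary compression: S_s = C_α·H/(1+e_p)·log₁₀(t₂/t₁)
S_s = 0.039×3.5/(1+0.66)×log₁₀(41.2/2.1)
    = 0.08223 × 1.293 = 0.1063 m

S_s ≈ 106 mm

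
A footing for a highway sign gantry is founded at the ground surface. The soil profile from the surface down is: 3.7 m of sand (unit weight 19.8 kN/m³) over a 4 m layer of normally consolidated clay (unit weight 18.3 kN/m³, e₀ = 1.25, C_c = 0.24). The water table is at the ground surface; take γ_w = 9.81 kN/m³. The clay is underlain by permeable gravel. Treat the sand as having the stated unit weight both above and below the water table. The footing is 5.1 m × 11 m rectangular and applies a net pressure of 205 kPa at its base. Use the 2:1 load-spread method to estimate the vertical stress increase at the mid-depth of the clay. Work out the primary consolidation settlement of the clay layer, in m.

Mid-depth of clay below the ground surface: z = 3.7 + 4/2 = 5.7 m.
Total vertical stress at mid-clay: σ_v = 19.8×3.7 + 18.3×2 = 109.86 kPa.
Pore pressure: u = 9.81×(5.7 − 0) = 55.917 kPa.
Initial effective stress: σ'_0 = σ_v − u = 109.86 − 55.917 = 53.943 kPa.
Stress increase at mid-clay by the 2:1 spreading method:
Δσ = qBL/((B+z)(L+z)) = 205×5.1×11/((5.1+5.7)(11+5.7)) = 63.764 kPa
Final effective stress: σ'_f = σ'_0 + Δσ = 53.943 + 63.764 = 117.71 kPa.
Normally consolidated clay, so the full stress increment lies on the virgin compression line:
S_c = C_c·H/(1+e₀)·log₁₀(σ'_f/σ'_0) = 0.24×4/(1+1.25)×log₁₀(117.71/53.943)
    = 0.42667 × 0.33888 = 0.1446 m

S_c ≈ 0.145 m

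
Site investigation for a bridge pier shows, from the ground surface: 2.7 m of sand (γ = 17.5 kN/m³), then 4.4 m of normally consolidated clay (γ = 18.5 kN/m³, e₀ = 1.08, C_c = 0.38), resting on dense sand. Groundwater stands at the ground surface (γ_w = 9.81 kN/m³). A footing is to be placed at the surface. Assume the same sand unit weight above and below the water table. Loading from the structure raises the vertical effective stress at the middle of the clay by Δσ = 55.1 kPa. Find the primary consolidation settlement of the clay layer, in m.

S_c ≈ 0.303 m

Mid-depth of clay below the ground surface: z = 2.7 + 4.4/2 = 4.9 m.
Total vertical stress at mid-clay: σ_v = 17.5×2.7 + 18.5×2.2 = 87.95 kPa.
Pore pressure: u = 9.81×(4.9 − 0) = 48.069 kPa.
Initial effective stress: σ'_0 = σ_v − u = 87.95 − 48.069 = 39.881 kPa.
Final effective stress: σ'_f = σ'_0 + Δσ = 39.881 + 55.1 = 94.981 kPa.
Normally consolidated clay, so the full stress increment lies on the virgin compression line:
S_c = C_c·H/(1+e₀)·log₁₀(σ'_f/σ'_0) = 0.38×4.4/(1+1.08)×log₁₀(94.981/39.881)
    = 0.80385 × 0.37687 = 0.3029 m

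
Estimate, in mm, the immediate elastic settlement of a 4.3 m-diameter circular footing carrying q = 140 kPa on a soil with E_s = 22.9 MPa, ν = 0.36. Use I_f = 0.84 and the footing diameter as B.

Immediate (elastic) settlement: S_e = q·B·(1−ν²)/E_s · I_f.
E_s = 22.9 MPa = 22900 kPa.
S_e = 140 × 4.3 × (1 − 0.36²) / 22900 × 0.84
    = 140 × 4.3 × 0.8704 / 22900 × 0.84
    = 0.01922 m = 19.22 mm

S_e ≈ 19.2 mm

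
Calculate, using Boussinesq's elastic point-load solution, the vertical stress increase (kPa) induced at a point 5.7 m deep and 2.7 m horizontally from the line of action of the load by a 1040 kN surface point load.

Boussinesq vertical stress below a point load on an elastic half-space:
Δσ_z = 3P/(2πz²) · [1 + (r/z)²]^(−5/2)
r/z = 2.7/5.7 = 0.47368; [1+(r/z)²]^(−5/2) = 0.60285.
Δσ_z = 3×1040/(2π×5.7²) × 0.60285 = 15.284 × 0.60285 = 9.214 kPa

Δσ_z ≈ 9.21 kPa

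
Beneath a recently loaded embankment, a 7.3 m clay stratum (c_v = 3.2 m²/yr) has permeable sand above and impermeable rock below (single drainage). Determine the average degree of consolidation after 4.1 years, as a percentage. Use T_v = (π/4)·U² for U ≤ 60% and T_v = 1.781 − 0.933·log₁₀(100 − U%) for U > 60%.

Drainage path length: H_d = H = 7.3 m (single drainage).
T_v = c_v·t/H_d² = 3.2×4.1/7.3² = 0.2462.
T_v = 0.2462 corresponds to the U ≤ 60% branch:
U = √(4T_v/π) = 0.5599

U ≈ 56 %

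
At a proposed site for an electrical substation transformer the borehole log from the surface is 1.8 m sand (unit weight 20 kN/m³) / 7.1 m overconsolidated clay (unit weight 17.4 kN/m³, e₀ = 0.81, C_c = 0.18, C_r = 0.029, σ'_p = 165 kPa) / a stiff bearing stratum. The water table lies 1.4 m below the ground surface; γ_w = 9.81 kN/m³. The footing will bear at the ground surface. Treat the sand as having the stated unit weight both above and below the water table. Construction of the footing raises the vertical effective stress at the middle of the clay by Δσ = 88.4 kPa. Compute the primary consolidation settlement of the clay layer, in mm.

Mid-depth of clay below the ground surface: z = 1.8 + 7.1/2 = 5.35 m.
Total vertical stress at mid-clay: σ_v = 20×1.8 + 17.4×3.55 = 97.77 kPa.
Pore pressure: u = 9.81×(5.35 − 1.4) = 38.75 kPa.
Initial effective stress: σ'_0 = σ_v − u = 97.77 − 38.75 = 59.02 kPa.
Final effective stress: σ'_f = 59.02 + 88.4 = 147.42 kPa.
σ'_f = 147.42 ≤ σ'_p = 165 kPa, so the clay remains overconsolidated and only the recompression index applies:
S_c = C_r·H/(1+e₀)·log₁₀(σ'_f/σ'_0) = 0.029×7.1/1.81×log₁₀(147.42/59.02)
    = 0.11376 × 0.39756 = 0.04523 m

S_c ≈ 45.2 mm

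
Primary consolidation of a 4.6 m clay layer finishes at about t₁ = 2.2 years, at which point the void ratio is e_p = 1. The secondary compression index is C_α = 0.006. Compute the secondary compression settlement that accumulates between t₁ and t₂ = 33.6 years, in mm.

S_s ≈ 16.3 mm

Secondary compression: S_s = C_α·H/(1+e_p)·log₁₀(t₂/t₁)
S_s = 0.006×4.6/(1+1)×log₁₀(33.6/2.2)
    = 0.0138 × 1.184 = 0.01634 m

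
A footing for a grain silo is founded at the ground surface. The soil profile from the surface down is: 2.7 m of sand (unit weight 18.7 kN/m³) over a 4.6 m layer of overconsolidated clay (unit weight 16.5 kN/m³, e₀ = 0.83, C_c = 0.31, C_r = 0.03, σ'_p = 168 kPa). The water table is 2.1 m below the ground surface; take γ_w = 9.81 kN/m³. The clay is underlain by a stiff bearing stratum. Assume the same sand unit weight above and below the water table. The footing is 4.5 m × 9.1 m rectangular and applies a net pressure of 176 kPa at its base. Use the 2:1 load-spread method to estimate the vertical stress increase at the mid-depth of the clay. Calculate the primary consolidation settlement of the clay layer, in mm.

S_c ≈ 21 mm

Mid-depth of clay below the ground surface: z = 2.7 + 4.6/2 = 5 m.
Total vertical stress at mid-clay: σ_v = 18.7×2.7 + 16.5×2.3 = 88.44 kPa.
Pore pressure: u = 9.81×(5 − 2.1) = 28.449 kPa.
Initial effective stress: σ'_0 = σ_v − u = 88.44 − 28.449 = 59.991 kPa.
Stress increase at mid-clay by the 2:1 spreading method:
Δσ = qBL/((B+z)(L+z)) = 176×4.5×9.1/((4.5+5)(9.1+5)) = 53.805 kPa
Final effective stress: σ'_f = 59.991 + 53.805 = 113.8 kPa.
σ'_f = 113.8 ≤ σ'_p = 168 kPa, so the clay remains overconsolidated and only the recompression index applies:
S_c = C_r·H/(1+e₀)·log₁₀(σ'_f/σ'_0) = 0.03×4.6/1.83×log₁₀(113.8/59.991)
    = 0.075411 × 0.27806 = 0.02097 m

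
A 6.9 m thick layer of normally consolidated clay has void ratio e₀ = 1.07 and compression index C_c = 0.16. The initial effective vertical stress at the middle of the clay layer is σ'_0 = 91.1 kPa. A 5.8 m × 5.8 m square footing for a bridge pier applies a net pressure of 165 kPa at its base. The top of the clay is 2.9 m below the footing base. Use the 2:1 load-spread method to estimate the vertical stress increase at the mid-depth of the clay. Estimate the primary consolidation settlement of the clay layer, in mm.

Mid-depth of clay below the footing base: z = 2.9 + 6.9/2 = 6.35 m.
Stress increase at mid-clay by the 2:1 spreading method:
Δσ = qBL/((B+z)(L+z)) = 165×5.8×5.8/((5.8+6.35)(5.8+6.35)) = 37.6 kPa
Final effective stress: σ'_f = σ'_0 + Δσ = 91.1 + 37.6 = 128.7 kPa.
Normally consolidated clay, so the full stress increment lies on the virgin compression line:
S_c = C_c·H/(1+e₀)·log₁₀(σ'_f/σ'_0) = 0.16×6.9/(1+1.07)×log₁₀(128.7/91.1)
    = 0.53333 × 0.15006 = 0.08003 m

S_c ≈ 80 mm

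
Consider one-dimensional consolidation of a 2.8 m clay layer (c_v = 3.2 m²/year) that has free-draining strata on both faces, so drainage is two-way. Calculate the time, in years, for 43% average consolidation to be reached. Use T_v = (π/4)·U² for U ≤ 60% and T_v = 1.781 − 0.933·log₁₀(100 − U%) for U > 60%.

t ≈ 0.0889 years

Drainage path length: H_d = H/2 = 1.4 m (double drainage).
U ≤ 60%: T_v = (π/4)·U² = (π/4)×0.43² = 0.14522.
t = T_v·H_d²/c_v = 0.14522×1.4²/3.2 = 0.08895 years.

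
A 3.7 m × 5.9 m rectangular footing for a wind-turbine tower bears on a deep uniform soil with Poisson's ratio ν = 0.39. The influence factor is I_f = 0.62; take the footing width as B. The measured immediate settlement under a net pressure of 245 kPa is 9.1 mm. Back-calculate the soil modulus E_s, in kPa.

S_e = q·B·(1−ν²)/E_s · I_f  ⇒  E_s = q·B·(1−ν²)·I_f / S_e.
E_s = 245 × 3.7 × 0.8479 × 0.62 / 0.0091 = 52370 kPa

E_s ≈ 52400 kPa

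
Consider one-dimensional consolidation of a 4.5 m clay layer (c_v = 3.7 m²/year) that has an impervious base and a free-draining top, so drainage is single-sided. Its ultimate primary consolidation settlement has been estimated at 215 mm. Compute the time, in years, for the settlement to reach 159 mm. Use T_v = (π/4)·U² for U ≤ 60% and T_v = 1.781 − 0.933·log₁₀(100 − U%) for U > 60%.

t ≈ 2.52 years

Drainage path length: H_d = H = 4.5 m (single drainage).
U = S(t)/S_ult = 159/215 = 0.7395.
U > 60%: T_v = 1.781 − 0.933·log₁₀(100 − 73.953) = 0.46011.
t = T_v·H_d²/c_v = 0.46011×4.5²/3.7 = 2.518 years.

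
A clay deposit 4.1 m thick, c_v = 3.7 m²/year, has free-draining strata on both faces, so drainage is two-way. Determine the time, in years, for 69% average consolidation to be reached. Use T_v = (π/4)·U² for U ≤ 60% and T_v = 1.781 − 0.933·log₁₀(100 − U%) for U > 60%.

Drainage path length: H_d = H/2 = 2.05 m (double drainage).
U > 60%: T_v = 1.781 − 0.933·log₁₀(100 − 69) = 0.38956.
t = T_v·H_d²/c_v = 0.38956×2.05²/3.7 = 0.4425 years.

t ≈ 0.442 years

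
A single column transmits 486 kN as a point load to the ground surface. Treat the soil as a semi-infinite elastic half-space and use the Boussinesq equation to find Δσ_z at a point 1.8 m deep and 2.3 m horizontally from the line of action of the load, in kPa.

Boussinesq vertical stress below a point load on an elastic half-space:
Δσ_z = 3P/(2πz²) · [1 + (r/z)²]^(−5/2)
r/z = 2.3/1.8 = 1.2778; [1+(r/z)²]^(−5/2) = 0.088918.
Δσ_z = 3×486/(2π×1.8²) × 0.088918 = 71.62 × 0.088918 = 6.368 kPa

Δσ_z ≈ 6.37 kPa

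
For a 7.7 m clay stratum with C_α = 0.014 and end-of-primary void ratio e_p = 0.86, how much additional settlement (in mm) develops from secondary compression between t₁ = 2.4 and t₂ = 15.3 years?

S_s ≈ 46.6 mm

Secondary compression: S_s = C_α·H/(1+e_p)·log₁₀(t₂/t₁)
S_s = 0.014×7.7/(1+0.86)×log₁₀(15.3/2.4)
    = 0.05796 × 0.8045 = 0.04663 m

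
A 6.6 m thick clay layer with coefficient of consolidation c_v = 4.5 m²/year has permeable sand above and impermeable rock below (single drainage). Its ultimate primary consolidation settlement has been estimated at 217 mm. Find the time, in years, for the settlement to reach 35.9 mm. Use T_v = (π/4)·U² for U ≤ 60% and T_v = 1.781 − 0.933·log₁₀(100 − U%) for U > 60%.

Drainage path length: H_d = H = 6.6 m (single drainage).
U = S(t)/S_ult = 35.9/217 = 0.1654.
U ≤ 60%: T_v = (π/4)·U² = (π/4)×0.16544² = 0.021496.
t = T_v·H_d²/c_v = 0.021496×6.6²/4.5 = 0.2081 years.

t ≈ 0.208 years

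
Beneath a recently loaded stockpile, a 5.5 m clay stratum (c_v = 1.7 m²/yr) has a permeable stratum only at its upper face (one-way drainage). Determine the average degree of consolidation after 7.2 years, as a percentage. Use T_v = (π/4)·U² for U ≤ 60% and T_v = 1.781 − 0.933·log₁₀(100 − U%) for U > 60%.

U ≈ 70.1 %

Drainage path length: H_d = H = 5.5 m (single drainage).
T_v = c_v·t/H_d² = 1.7×7.2/5.5² = 0.40463.
T_v = 0.40463 corresponds to the U > 60% branch:
U = 1 − 10^((1.781 − T_v)/0.933)/100 = 0.7013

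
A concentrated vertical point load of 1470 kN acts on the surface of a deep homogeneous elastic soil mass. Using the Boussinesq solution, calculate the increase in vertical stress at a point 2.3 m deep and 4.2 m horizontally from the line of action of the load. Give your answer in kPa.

Boussinesq vertical stress below a point load on an elastic half-space:
Δσ_z = 3P/(2πz²) · [1 + (r/z)²]^(−5/2)
r/z = 4.2/2.3 = 1.8261; [1+(r/z)²]^(−5/2) = 0.025564.
Δσ_z = 3×1470/(2π×2.3²) × 0.025564 = 132.68 × 0.025564 = 3.392 kPa

Δσ_z ≈ 3.39 kPa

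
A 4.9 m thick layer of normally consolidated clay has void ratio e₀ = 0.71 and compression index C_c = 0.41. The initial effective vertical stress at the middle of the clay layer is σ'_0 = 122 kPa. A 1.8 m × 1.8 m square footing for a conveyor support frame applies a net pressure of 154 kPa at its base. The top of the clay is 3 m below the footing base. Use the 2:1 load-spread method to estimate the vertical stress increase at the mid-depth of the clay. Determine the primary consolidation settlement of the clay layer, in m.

Mid-depth of clay below the footing base: z = 3 + 4.9/2 = 5.45 m.
Stress increase at mid-clay by the 2:1 spreading method:
Δσ = qBL/((B+z)(L+z)) = 154×1.8×1.8/((1.8+5.45)(1.8+5.45)) = 9.4927 kPa
Final effective stress: σ'_f = σ'_0 + Δσ = 122 + 9.4927 = 131.49 kPa.
Normally consolidated clay, so the full stress increment lies on the virgin compression line:
S_c = C_c·H/(1+e₀)·log₁₀(σ'_f/σ'_0) = 0.41×4.9/(1+0.71)×log₁₀(131.49/122)
    = 1.1749 × 0.032533 = 0.03822 m

S_c ≈ 0.0382 m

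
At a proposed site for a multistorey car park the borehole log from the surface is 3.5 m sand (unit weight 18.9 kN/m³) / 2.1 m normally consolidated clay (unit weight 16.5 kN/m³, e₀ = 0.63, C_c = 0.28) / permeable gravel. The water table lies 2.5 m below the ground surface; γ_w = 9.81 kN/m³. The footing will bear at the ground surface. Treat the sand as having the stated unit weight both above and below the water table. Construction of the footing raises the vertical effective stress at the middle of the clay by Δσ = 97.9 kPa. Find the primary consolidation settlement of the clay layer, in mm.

Mid-depth of clay below the ground surface: z = 3.5 + 2.1/2 = 4.55 m.
Total vertical stress at mid-clay: σ_v = 18.9×3.5 + 16.5×1.05 = 83.475 kPa.
Pore pressure: u = 9.81×(4.55 − 2.5) = 20.11 kPa.
Initial effective stress: σ'_0 = σ_v − u = 83.475 − 20.11 = 63.365 kPa.
Final effective stress: σ'_f = σ'_0 + Δσ = 63.365 + 97.9 = 161.27 kPa.
Normally consolidated clay, so the full stress increment lies on the virgin compression line:
S_c = C_c·H/(1+e₀)·log₁₀(σ'_f/σ'_0) = 0.28×2.1/(1+0.63)×log₁₀(161.27/63.365)
    = 0.36074 × 0.4057 = 0.1464 m

S_c ≈ 146 mm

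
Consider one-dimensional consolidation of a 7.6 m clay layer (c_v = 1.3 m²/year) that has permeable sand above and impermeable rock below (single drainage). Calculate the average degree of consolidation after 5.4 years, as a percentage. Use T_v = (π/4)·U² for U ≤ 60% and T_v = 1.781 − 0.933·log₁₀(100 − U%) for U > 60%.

U ≈ 39.3 %

Drainage path length: H_d = H = 7.6 m (single drainage).
T_v = c_v·t/H_d² = 1.3×5.4/7.6² = 0.12154.
T_v = 0.12154 corresponds to the U ≤ 60% branch:
U = √(4T_v/π) = 0.3934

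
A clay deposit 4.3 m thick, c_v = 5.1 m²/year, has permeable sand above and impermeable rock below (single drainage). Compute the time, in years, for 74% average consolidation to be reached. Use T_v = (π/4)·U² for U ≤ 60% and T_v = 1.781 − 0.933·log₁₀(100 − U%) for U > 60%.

Drainage path length: H_d = H = 4.3 m (single drainage).
U > 60%: T_v = 1.781 − 0.933·log₁₀(100 − 74) = 0.46083.
t = T_v·H_d²/c_v = 0.46083×4.3²/5.1 = 1.671 years.

t ≈ 1.67 years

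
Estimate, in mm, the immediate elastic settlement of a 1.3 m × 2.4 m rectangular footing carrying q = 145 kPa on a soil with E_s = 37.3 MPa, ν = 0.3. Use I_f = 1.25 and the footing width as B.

Immediate (elastic) settlement: S_e = q·B·(1−ν²)/E_s · I_f.
E_s = 37.3 MPa = 37300 kPa.
S_e = 145 × 1.3 × (1 − 0.3²) / 37300 × 1.25
    = 145 × 1.3 × 0.91 / 37300 × 1.25
    = 0.005748 m = 5.748 mm

S_e ≈ 5.75 mm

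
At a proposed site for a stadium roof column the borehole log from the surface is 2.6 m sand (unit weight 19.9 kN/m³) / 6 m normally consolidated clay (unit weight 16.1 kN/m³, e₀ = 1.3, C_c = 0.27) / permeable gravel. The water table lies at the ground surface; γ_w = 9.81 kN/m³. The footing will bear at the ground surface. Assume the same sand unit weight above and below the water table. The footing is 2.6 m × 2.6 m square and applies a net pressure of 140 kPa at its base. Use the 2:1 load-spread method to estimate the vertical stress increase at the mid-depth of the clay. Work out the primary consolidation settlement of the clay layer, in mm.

Mid-depth of clay below the ground surface: z = 2.6 + 6/2 = 5.6 m.
Total vertical stress at mid-clay: σ_v = 19.9×2.6 + 16.1×3 = 100.04 kPa.
Pore pressure: u = 9.81×(5.6 − 0) = 54.936 kPa.
Initial effective stress: σ'_0 = σ_v − u = 100.04 − 54.936 = 45.104 kPa.
Stress increase at mid-clay by the 2:1 spreading method:
Δσ = qBL/((B+z)(L+z)) = 140×2.6×2.6/((2.6+5.6)(2.6+5.6)) = 14.075 kPa
Final effective stress: σ'_f = σ'_0 + Δσ = 45.104 + 14.075 = 59.179 kPa.
Normally consolidated clay, so the full stress increment lies on the virgin compression line:
S_c = C_c·H/(1+e₀)·log₁₀(σ'_f/σ'_0) = 0.27×6/(1+1.3)×log₁₀(59.179/45.104)
    = 0.70435 × 0.11795 = 0.08308 m

S_c ≈ 83.1 mm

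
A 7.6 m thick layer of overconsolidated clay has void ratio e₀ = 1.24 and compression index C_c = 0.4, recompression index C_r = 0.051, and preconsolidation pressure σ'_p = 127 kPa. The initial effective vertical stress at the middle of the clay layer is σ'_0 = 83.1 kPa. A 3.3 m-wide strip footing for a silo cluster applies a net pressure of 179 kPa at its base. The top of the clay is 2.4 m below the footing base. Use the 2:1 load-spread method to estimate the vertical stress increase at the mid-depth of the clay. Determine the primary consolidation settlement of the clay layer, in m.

Mid-depth of clay below the footing base: z = 2.4 + 7.6/2 = 6.2 m.
Stress increase at mid-clay by the 2:1 spreading method:
Δσ = qB/(B+z) = 179×3.3/(3.3+6.2) = 62.179 kPa
Final effective stress: σ'_f = 83.1 + 62.179 = 145.28 kPa.
σ'_f = 145.28 > σ'_p = 127 kPa, so the stress path crosses the preconsolidation pressure — recompression up to σ'_p, then virgin compression beyond:
S_c = H/(1+e₀)·[C_r·log₁₀(σ'_p/σ'_0) + C_c·log₁₀(σ'_f/σ'_p)]
    = 7.6/2.24 × [0.051×log₁₀(127/83.1) + 0.4×log₁₀(145.28/127)]
    = 3.3929 × [0.0093943 + 0.023361] = 0.1111 m

S_c ≈ 0.111 m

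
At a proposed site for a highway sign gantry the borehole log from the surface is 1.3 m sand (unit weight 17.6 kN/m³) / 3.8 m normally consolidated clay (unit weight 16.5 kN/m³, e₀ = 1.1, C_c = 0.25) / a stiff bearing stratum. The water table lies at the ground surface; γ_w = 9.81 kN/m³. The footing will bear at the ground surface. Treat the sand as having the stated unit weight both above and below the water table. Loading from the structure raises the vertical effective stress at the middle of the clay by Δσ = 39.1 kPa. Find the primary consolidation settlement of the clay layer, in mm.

Mid-depth of clay below the ground surface: z = 1.3 + 3.8/2 = 3.2 m.
Total vertical stress at mid-clay: σ_v = 17.6×1.3 + 16.5×1.9 = 54.23 kPa.
Pore pressure: u = 9.81×(3.2 − 0) = 31.392 kPa.
Initial effective stress: σ'_0 = σ_v − u = 54.23 − 31.392 = 22.838 kPa.
Final effective stress: σ'_f = σ'_0 + Δσ = 22.838 + 39.1 = 61.938 kPa.
Normally consolidated clay, so the full stress increment lies on the virgin compression line:
S_c = C_c·H/(1+e₀)·log₁₀(σ'_f/σ'_0) = 0.25×3.8/(1+1.1)×log₁₀(61.938/22.838)
    = 0.45238 × 0.4333 = 0.196 m

S_c ≈ 196 mm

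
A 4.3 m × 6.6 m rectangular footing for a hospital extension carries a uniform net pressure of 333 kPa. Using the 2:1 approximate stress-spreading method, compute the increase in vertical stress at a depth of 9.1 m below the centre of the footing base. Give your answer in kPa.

Δσ_z ≈ 44.9 kPa

By the 2:1 method the load spreads at 1 horizontal : 2 vertical, so at depth z the loaded area has grown by z in each plan dimension:
Δσ = qBL/((B+z)(L+z)) = 333×4.3×6.6/((4.3+9.1)(6.6+9.1)) = 44.921 kPa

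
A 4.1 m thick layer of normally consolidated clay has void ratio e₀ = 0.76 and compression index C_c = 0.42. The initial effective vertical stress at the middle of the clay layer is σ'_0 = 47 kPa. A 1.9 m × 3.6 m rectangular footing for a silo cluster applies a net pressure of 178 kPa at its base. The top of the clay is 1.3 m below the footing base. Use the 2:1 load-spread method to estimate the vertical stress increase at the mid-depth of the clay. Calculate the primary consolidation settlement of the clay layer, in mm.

S_c ≈ 228 mm

Mid-depth of clay below the footing base: z = 1.3 + 4.1/2 = 3.35 m.
Stress increase at mid-clay by the 2:1 spreading method:
Δσ = qBL/((B+z)(L+z)) = 178×1.9×3.6/((1.9+3.35)(3.6+3.35)) = 33.368 kPa
Final effective stress: σ'_f = σ'_0 + Δσ = 47 + 33.368 = 80.368 kPa.
Normally consolidated clay, so the full stress increment lies on the virgin compression line:
S_c = C_c·H/(1+e₀)·log₁₀(σ'_f/σ'_0) = 0.42×4.1/(1+0.76)×log₁₀(80.368/47)
    = 0.97841 × 0.23299 = 0.228 m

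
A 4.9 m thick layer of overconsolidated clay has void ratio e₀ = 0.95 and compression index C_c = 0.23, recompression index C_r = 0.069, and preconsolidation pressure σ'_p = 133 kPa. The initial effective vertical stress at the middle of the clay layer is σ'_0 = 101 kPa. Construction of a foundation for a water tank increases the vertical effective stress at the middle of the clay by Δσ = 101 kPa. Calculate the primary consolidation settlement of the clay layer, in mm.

S_c ≈ 126 mm

Final effective stress: σ'_f = 101 + 101 = 202 kPa.
σ'_f = 202 > σ'_p = 133 kPa, so the stress path crosses the preconsolidation pressure — recompression up to σ'_p, then virgin compression beyond:
S_c = H/(1+e₀)·[C_r·log₁₀(σ'_p/σ'_0) + C_c·log₁₀(σ'_f/σ'_p)]
    = 4.9/1.95 × [0.069×log₁₀(133/101) + 0.23×log₁₀(202/133)]
    = 2.5128 × [0.0082476 + 0.041745] = 0.1256 m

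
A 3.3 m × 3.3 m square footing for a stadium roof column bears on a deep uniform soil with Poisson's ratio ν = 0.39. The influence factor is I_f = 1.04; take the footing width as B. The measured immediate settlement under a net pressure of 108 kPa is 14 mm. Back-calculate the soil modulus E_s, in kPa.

S_e = q·B·(1−ν²)/E_s · I_f  ⇒  E_s = q·B·(1−ν²)·I_f / S_e.
E_s = 108 × 3.3 × 0.8479 × 1.04 / 0.014 = 22450 kPa

E_s ≈ 22400 kPa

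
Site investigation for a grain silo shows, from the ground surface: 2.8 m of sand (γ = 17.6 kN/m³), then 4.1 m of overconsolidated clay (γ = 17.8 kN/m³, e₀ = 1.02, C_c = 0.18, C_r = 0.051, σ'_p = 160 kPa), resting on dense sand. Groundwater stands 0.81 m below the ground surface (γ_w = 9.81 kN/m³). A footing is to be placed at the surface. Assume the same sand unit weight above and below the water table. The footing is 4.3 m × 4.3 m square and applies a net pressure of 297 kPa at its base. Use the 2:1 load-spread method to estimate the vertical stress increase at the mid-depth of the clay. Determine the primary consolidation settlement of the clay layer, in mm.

Mid-depth of clay below the ground surface: z = 2.8 + 4.1/2 = 4.85 m.
Total vertical stress at mid-clay: σ_v = 17.6×2.8 + 17.8×2.05 = 85.77 kPa.
Pore pressure: u = 9.81×(4.85 − 0.81) = 39.632 kPa.
Initial effective stress: σ'_0 = σ_v − u = 85.77 − 39.632 = 46.138 kPa.
Stress increase at mid-clay by the 2:1 spreading method:
Δσ = qBL/((B+z)(L+z)) = 297×4.3×4.3/((4.3+4.85)(4.3+4.85)) = 65.592 kPa
Final effective stress: σ'_f = 46.138 + 65.592 = 111.73 kPa.
σ'_f = 111.73 ≤ σ'_p = 160 kPa, so the clay remains overconsolidated and only the recompression index applies:
S_c = C_r·H/(1+e₀)·log₁₀(σ'_f/σ'_0) = 0.051×4.1/2.02×log₁₀(111.73/46.138)
    = 0.10351 × 0.38411 = 0.03976 m

S_c ≈ 39.8 mm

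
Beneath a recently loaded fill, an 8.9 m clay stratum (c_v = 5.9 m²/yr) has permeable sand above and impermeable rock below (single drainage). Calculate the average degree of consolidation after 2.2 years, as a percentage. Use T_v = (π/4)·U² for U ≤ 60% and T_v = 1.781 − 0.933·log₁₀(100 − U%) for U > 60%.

Drainage path length: H_d = H = 8.9 m (single drainage).
T_v = c_v·t/H_d² = 5.9×2.2/8.9² = 0.16387.
T_v = 0.16387 corresponds to the U ≤ 60% branch:
U = √(4T_v/π) = 0.4568

U ≈ 45.7 %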